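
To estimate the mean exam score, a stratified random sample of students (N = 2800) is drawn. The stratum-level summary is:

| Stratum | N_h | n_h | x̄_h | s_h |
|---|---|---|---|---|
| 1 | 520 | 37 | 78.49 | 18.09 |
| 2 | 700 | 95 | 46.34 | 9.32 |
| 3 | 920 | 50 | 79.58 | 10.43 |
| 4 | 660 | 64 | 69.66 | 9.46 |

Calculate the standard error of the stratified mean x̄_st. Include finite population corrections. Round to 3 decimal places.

V̂(x̄_st) = Σ W_h² (1 − n_h/N_h) s_h²/n_h, with W_h = N_h/N and N = 2800:
  stratum 1: (520/2800)²·(1 − 37/520)·18.09²/37 = 0.283341
  stratum 2: (700/2800)²·(1 − 95/700)·9.32²/95 = 0.0493907
  stratum 3: (920/2800)²·(1 − 50/920)·10.43²/50 = 0.222121
  stratum 4: (660/2800)²·(1 − 64/660)·9.46²/64 = 0.0701579
V̂(x̄_st) = 0.625011
SE(x̄_st) = √0.625011 = 0.790576

SE(x̄_st) ≈ 0.791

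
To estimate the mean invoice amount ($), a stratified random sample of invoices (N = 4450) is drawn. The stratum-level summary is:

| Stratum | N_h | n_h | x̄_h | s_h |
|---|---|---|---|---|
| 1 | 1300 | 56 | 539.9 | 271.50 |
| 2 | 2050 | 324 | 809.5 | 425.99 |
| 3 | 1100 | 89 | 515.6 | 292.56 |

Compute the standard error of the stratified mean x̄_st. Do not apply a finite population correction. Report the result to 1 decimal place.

SE(x̄_st) ≈ 17.0

V̂(x̄_st) = Σ W_h² s_h²/n_h, with W_h = N_h/N and N = 4450:
  stratum 1: (1300/4450)²·271.50²/56 = 112.336
  stratum 2: (2050/4450)²·425.99²/324 = 118.862
  stratum 3: (1100/4450)²·292.56²/89 = 58.7632
V̂(x̄_st) = 289.961
SE(x̄_st) = √289.961 = 17.0282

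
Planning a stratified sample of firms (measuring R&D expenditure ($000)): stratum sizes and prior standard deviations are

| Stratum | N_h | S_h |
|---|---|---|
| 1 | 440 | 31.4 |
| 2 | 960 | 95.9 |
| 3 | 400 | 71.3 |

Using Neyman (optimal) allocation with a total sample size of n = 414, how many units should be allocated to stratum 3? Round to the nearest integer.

88

Neyman allocation: n_h = n · N_h S_h / Σ N_i S_i, with n = 414.
  stratum 1: N_h·S_h = 440·31.4 = 13816.00
  stratum 2: N_h·S_h = 960·95.9 = 92064.00
  stratum 3: N_h·S_h = 400·71.3 = 28520.00
Σ N_h S_h = 134400.00
n for stratum 3 = 414·28520.00/134400.00 = 87.852 → 88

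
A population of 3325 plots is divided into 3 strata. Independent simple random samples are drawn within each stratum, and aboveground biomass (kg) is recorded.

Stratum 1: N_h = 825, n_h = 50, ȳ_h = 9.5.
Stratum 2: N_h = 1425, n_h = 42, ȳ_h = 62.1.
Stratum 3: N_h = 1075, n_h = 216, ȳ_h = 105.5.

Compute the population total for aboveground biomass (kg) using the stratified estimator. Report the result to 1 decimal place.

τ̂_st = Σ N_h ȳ_h = 825·9.5 + 1425·62.1 + 1075·105.5 = 209742.5

τ̂_st ≈ 209742.5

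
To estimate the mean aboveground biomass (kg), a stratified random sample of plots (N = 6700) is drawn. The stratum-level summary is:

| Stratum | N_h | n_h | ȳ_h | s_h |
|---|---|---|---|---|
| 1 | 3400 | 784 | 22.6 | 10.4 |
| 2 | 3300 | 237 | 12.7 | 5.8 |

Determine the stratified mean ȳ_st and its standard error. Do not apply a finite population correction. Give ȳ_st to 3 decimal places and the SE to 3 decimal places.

ȳ_st = Σ W_h ȳ_h = (3400·22.6 + 3300·12.7)/6700 = 17.72388
V̂(ȳ_st) = Σ W_h² s_h²/n_h, with W_h = N_h/N and N = 6700:
  stratum 1: (3400/6700)²·10.4²/784 = 0.035527
  stratum 2: (3300/6700)²·5.8²/237 = 0.0344339
V̂(ȳ_st) = 0.0699609
SE(ȳ_st) = √0.0699609 = 0.264501

ȳ_st ≈ 17.724, SE ≈ 0.265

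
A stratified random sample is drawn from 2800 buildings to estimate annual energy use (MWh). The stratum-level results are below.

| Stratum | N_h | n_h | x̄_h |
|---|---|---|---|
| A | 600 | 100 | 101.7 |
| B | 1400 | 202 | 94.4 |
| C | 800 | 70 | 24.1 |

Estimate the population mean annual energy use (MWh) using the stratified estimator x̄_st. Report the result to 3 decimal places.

x̄_st ≈ 75.879

N = Σ N_h = 2800. Stratum weights W_h = N_h/N.
x̄_st = (600·101.7 + 1400·94.4 + 800·24.1) / 2800 = 75.87857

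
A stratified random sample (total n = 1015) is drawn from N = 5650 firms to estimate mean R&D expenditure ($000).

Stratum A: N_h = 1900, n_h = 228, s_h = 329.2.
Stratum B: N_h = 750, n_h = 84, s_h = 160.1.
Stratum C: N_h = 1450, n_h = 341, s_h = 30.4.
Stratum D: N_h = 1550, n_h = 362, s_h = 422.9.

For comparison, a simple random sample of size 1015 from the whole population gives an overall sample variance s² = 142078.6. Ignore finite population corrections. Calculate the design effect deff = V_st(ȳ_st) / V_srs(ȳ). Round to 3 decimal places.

V̂(ȳ_st) = Σ W_h² s_h²/n_h, with W_h = N_h/N and N = 5650:
  stratum A: (1900/5650)²·329.2²/228 = 53.7521
  stratum B: (750/5650)²·160.1²/84 = 5.37686
  stratum C: (1450/5650)²·30.4²/341 = 0.178497
  stratum D: (1550/5650)²·422.9²/362 = 37.182
V_st = 96.4895
V_srs = s²/n = 142078.6/1015 = 139.979
deff = V_st / V_srs = 96.4895/139.979 = 0.6893

deff ≈ 0.689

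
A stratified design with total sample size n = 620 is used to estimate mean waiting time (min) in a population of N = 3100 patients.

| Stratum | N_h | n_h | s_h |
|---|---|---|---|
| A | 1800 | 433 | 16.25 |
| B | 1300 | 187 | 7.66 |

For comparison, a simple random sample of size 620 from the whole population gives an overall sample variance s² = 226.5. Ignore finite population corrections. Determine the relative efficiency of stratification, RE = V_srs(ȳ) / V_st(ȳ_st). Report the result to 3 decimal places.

RE ≈ 1.401

V̂(ȳ_st) = Σ W_h² s_h²/n_h, with W_h = N_h/N and N = 3100:
  stratum A: (1800/3100)²·16.25²/433 = 0.205608
  stratum B: (1300/3100)²·7.66²/187 = 0.0551797
V_st = 0.260788
V_srs = s²/n = 226.5/620 = 0.365323
Relative efficiency = V_srs / V_st = 0.365323/0.260788 = 1.4008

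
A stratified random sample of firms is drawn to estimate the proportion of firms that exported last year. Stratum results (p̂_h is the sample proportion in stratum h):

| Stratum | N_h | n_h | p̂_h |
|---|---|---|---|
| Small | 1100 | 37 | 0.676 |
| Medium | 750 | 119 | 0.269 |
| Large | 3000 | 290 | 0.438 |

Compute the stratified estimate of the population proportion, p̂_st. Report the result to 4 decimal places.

N = 4850; stratum weights W_h = N_h/N.
p̂_st = Σ W_h p̂_h = (1100·0.676 + 750·0.269 + 3000·0.438)/4850 = 0.46585

p̂_st ≈ 0.4658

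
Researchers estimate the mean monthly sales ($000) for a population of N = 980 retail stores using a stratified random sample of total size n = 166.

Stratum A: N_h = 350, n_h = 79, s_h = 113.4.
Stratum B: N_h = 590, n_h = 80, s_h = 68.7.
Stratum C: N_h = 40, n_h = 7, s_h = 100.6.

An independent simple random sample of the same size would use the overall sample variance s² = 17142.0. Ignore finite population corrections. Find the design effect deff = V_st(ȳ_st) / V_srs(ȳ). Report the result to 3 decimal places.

deff ≈ 0.431

V̂(ȳ_st) = Σ W_h² s_h²/n_h, with W_h = N_h/N and N = 980:
  stratum A: (350/980)²·113.4²/79 = 20.7627
  stratum B: (590/980)²·68.7²/80 = 21.3833
  stratum C: (40/980)²·100.6²/7 = 2.40861
V_st = 44.5546
V_srs = s²/n = 17142.0/166 = 103.265
deff = V_st / V_srs = 44.5546/103.265 = 0.4315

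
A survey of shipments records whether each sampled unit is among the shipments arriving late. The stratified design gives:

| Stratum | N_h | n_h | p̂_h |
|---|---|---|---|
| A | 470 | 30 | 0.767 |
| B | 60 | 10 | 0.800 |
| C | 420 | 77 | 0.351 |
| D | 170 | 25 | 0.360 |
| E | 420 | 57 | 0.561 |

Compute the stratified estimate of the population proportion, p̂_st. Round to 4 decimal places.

N = 1540; stratum weights W_h = N_h/N.
p̂_st = Σ W_h p̂_h = (470·0.767 + 60·0.800 + 420·0.351 + 170·0.360 + 420·0.561)/1540 = 0.55372

p̂_st ≈ 0.5537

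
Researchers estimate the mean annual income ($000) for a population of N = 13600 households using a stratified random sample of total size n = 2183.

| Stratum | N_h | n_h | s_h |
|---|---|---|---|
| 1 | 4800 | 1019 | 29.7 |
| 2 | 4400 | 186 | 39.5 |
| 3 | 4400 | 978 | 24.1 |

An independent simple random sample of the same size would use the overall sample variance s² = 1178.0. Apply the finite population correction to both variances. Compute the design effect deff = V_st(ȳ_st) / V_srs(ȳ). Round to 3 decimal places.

V̂(ȳ_st) = Σ W_h² (1 − n_h/N_h) s_h²/n_h, with W_h = N_h/N and N = 13600:
  stratum 1: (4800/13600)²·(1 − 1019/4800)·29.7²/1019 = 0.0849393
  stratum 2: (4400/13600)²·(1 − 186/4400)·39.5²/186 = 0.840912
  stratum 3: (4400/13600)²·(1 − 978/4400)·24.1²/978 = 0.0483448
V_st = 0.974196
V_srs = (1 − 2183/13600)·1178.0/2183 = 0.453007
deff = V_st / V_srs = 0.974196/0.453007 = 2.1505

deff ≈ 2.151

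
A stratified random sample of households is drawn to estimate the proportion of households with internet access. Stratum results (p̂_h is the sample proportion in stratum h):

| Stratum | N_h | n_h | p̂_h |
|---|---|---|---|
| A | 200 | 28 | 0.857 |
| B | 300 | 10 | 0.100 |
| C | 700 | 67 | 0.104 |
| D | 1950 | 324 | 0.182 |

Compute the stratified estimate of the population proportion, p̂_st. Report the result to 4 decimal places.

p̂_st ≈ 0.1997

N = 3150; stratum weights W_h = N_h/N.
p̂_st = Σ W_h p̂_h = (200·0.857 + 300·0.100 + 700·0.104 + 1950·0.182)/3150 = 0.19971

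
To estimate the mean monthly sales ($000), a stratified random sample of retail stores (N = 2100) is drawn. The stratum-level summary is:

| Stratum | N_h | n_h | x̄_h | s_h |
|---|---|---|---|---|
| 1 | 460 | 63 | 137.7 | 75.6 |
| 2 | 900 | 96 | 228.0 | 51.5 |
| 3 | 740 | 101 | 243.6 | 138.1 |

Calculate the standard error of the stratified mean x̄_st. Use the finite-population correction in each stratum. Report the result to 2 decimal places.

SE(x̄_st) ≈ 5.34

V̂(x̄_st) = Σ W_h² (1 − n_h/N_h) s_h²/n_h, with W_h = N_h/N and N = 2100:
  stratum 1: (460/2100)²·(1 − 63/460)·75.6²/63 = 3.75675
  stratum 2: (900/2100)²·(1 − 96/900)·51.5²/96 = 4.53318
  stratum 3: (740/2100)²·(1 − 101/740)·138.1²/101 = 20.247
V̂(x̄_st) = 28.5369
SE(x̄_st) = √28.5369 = 5.34199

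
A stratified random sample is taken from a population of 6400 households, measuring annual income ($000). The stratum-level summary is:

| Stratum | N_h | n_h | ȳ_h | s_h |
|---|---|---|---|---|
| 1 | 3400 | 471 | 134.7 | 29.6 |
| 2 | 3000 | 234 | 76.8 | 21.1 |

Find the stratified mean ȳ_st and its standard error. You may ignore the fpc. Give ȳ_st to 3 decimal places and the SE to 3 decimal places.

ȳ_st = Σ W_h ȳ_h = (3400·134.7 + 3000·76.8)/6400 = 107.55938
V̂(ȳ_st) = Σ W_h² s_h²/n_h, with W_h = N_h/N and N = 6400:
  stratum 1: (3400/6400)²·29.6²/471 = 0.525001
  stratum 2: (3000/6400)²·21.1²/234 = 0.418053
V̂(ȳ_st) = 0.943055
SE(ȳ_st) = √0.943055 = 0.97111

ȳ_st ≈ 107.559, SE ≈ 0.971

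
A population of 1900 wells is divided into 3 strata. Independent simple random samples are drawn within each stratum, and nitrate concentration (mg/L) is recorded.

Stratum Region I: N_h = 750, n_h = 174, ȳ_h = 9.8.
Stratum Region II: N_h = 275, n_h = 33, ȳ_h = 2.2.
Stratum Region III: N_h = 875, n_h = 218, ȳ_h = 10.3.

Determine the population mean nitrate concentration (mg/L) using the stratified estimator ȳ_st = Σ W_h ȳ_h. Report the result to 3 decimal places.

ȳ_st ≈ 8.930

N = Σ N_h = 1900. Stratum weights W_h = N_h/N.
ȳ_st = (750·9.8 + 275·2.2 + 875·10.3) / 1900 = 8.93026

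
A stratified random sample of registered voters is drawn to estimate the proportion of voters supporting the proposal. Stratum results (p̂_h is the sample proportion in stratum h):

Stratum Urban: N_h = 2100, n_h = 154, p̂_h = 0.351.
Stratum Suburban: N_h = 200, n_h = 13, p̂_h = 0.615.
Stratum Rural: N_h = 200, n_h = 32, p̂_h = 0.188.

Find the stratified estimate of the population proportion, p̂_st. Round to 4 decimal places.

p̂_st ≈ 0.3591

N = 2500; stratum weights W_h = N_h/N.
p̂_st = Σ W_h p̂_h = (2100·0.351 + 200·0.615 + 200·0.188)/2500 = 0.35908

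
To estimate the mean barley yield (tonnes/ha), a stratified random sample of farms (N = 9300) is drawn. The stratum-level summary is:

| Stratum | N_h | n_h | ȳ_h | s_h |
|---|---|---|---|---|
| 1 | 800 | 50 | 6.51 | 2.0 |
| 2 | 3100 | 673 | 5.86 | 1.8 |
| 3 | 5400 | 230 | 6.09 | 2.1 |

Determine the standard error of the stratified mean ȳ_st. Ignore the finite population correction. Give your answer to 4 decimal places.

SE(ȳ_st) ≈ 0.0871

V̂(ȳ_st) = Σ W_h² s_h²/n_h, with W_h = N_h/N and N = 9300:
  stratum 1: (800/9300)²·2.0²/50 = 0.000591976
  stratum 2: (3100/9300)²·1.8²/673 = 0.000534918
  stratum 3: (5400/9300)²·2.1²/230 = 0.00646446
V̂(ȳ_st) = 0.00759136
SE(ȳ_st) = √0.00759136 = 0.0871284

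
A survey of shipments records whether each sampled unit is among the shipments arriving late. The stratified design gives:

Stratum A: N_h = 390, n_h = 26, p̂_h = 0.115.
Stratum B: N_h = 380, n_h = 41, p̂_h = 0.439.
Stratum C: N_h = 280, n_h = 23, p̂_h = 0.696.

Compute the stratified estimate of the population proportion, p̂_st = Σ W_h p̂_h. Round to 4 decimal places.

p̂_st ≈ 0.3872

N = 1050; stratum weights W_h = N_h/N.
p̂_st = Σ W_h p̂_h = (390·0.115 + 380·0.439 + 280·0.696)/1050 = 0.38719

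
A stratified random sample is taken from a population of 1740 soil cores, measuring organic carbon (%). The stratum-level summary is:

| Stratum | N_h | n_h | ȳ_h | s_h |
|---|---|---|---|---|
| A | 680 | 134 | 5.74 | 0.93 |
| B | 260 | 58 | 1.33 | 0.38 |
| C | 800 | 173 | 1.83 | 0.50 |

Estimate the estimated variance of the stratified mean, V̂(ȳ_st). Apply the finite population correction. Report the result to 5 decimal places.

V̂(ȳ_st) = Σ W_h² (1 − n_h/N_h) s_h²/n_h, with W_h = N_h/N and N = 1740:
  stratum A: (680/1740)²·(1 − 134/680)·0.93²/134 = 0.000791524
  stratum B: (260/1740)²·(1 − 58/260)·0.38²/58 = 4.31882e-05
  stratum C: (800/1740)²·(1 − 173/800)·0.50²/173 = 0.000239416
V̂(ȳ_st) = 0.00107413

V̂(ȳ_st) ≈ 0.00107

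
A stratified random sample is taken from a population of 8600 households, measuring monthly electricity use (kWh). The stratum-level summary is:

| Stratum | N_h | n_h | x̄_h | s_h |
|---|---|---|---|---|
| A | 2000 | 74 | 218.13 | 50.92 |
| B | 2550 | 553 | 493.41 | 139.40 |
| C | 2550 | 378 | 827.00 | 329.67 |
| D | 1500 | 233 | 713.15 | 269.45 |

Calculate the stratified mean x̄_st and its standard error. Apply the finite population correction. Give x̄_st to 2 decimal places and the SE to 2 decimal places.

x̄_st = Σ W_h x̄_h = (2000·218.13 + 2550·493.41 + 2550·827.00 + 1500·713.15)/8600 = 566.63145
V̂(x̄_st) = Σ W_h² (1 − n_h/N_h) s_h²/n_h, with W_h = N_h/N and N = 8600:
  stratum A: (2000/8600)²·(1 − 74/2000)·50.92²/74 = 1.82488
  stratum B: (2550/8600)²·(1 − 553/2550)·139.40²/553 = 2.41948
  stratum C: (2550/8600)²·(1 − 378/2550)·329.67²/378 = 21.5313
  stratum D: (1500/8600)²·(1 − 233/1500)·269.45²/233 = 8.00703
V̂(x̄_st) = 33.7827
SE(x̄_st) = √33.7827 = 5.81229

x̄_st ≈ 566.63, SE ≈ 5.81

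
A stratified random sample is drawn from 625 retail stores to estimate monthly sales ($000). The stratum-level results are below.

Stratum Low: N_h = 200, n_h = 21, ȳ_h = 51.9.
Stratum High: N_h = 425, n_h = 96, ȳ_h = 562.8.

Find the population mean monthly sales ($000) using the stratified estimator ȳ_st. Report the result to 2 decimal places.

ȳ_st ≈ 399.31

N = Σ N_h = 625. Stratum weights W_h = N_h/N.
ȳ_st = (200·51.9 + 425·562.8) / 625 = 399.3120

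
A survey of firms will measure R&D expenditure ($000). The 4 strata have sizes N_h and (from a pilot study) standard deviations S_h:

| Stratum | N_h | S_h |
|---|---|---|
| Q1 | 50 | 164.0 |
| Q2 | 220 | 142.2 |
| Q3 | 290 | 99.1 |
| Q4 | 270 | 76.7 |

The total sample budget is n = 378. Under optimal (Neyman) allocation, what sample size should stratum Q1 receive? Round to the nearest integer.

Neyman allocation: n_h = n · N_h S_h / Σ N_i S_i, with n = 378.
  stratum Q1: N_h·S_h = 50·164.0 = 8200.00
  stratum Q2: N_h·S_h = 220·142.2 = 31284.00
  stratum Q3: N_h·S_h = 290·99.1 = 28739.00
  stratum Q4: N_h·S_h = 270·76.7 = 20709.00
Σ N_h S_h = 88932.00
n for stratum Q1 = 378·8200.00/88932.00 = 34.854 → 35

35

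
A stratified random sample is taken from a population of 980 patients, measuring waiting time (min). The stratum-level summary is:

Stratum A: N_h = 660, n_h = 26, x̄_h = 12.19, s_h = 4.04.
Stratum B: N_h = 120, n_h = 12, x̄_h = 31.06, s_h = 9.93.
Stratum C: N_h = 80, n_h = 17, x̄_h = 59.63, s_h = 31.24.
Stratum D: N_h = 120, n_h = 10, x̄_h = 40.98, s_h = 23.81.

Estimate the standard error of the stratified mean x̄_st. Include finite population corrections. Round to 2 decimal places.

V̂(x̄_st) = Σ W_h² (1 − n_h/N_h) s_h²/n_h, with W_h = N_h/N and N = 980:
  stratum A: (660/980)²·(1 − 26/660)·4.04²/26 = 0.273508
  stratum B: (120/980)²·(1 − 12/120)·9.93²/12 = 0.110884
  stratum C: (80/980)²·(1 − 17/80)·31.24²/17 = 0.301267
  stratum D: (120/980)²·(1 − 10/120)·23.81²/10 = 0.779185
V̂(x̄_st) = 1.46484
SE(x̄_st) = √1.46484 = 1.21031

SE(x̄_st) ≈ 1.21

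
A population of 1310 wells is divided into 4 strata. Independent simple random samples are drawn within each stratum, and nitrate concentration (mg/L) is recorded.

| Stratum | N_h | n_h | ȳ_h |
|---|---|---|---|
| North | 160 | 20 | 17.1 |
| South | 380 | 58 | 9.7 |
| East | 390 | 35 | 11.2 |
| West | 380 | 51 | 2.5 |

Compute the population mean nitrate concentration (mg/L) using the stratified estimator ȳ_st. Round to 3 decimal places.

ȳ_st ≈ 8.962

N = Σ N_h = 1310. Stratum weights W_h = N_h/N.
ȳ_st = (160·17.1 + 380·9.7 + 390·11.2 + 380·2.5) / 1310 = 8.96183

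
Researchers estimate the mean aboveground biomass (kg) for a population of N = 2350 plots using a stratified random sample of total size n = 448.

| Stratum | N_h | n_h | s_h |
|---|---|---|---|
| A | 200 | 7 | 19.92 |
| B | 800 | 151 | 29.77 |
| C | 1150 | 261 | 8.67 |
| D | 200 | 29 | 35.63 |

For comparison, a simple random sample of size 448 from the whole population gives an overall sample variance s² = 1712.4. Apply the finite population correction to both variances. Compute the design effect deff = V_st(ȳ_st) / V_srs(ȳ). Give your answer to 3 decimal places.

V̂(ȳ_st) = Σ W_h² (1 − n_h/N_h) s_h²/n_h, with W_h = N_h/N and N = 2350:
  stratum A: (200/2350)²·(1 − 7/200)·19.92²/7 = 0.396216
  stratum B: (800/2350)²·(1 − 151/800)·29.77²/151 = 0.551797
  stratum C: (1150/2350)²·(1 − 261/1150)·8.67²/261 = 0.0533165
  stratum D: (200/2350)²·(1 − 29/200)·35.63²/29 = 0.271097
V_st = 1.27243
V_srs = (1 − 448/2350)·1712.4/448 = 3.09364
deff = V_st / V_srs = 1.27243/3.09364 = 0.4113

deff ≈ 0.411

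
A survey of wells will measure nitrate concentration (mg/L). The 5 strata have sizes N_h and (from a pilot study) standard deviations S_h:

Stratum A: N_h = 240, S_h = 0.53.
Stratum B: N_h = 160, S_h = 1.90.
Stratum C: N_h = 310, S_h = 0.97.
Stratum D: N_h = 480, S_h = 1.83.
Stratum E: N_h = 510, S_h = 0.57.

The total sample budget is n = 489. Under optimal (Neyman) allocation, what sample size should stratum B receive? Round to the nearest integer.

Neyman allocation: n_h = n · N_h S_h / Σ N_i S_i, with n = 489.
  stratum A: N_h·S_h = 240·0.53 = 127.20
  stratum B: N_h·S_h = 160·1.90 = 304.00
  stratum C: N_h·S_h = 310·0.97 = 300.70
  stratum D: N_h·S_h = 480·1.83 = 878.40
  stratum E: N_h·S_h = 510·0.57 = 290.70
Σ N_h S_h = 1901.00
n for stratum B = 489·304.00/1901.00 = 78.199 → 78

78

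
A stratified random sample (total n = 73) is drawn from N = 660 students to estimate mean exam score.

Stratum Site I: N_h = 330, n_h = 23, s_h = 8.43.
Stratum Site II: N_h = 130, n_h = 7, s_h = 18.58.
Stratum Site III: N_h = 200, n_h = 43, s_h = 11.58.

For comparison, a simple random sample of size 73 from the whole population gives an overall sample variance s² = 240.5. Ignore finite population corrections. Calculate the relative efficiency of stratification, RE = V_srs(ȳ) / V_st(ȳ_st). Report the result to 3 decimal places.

V̂(ȳ_st) = Σ W_h² s_h²/n_h, with W_h = N_h/N and N = 660:
  stratum Site I: (330/660)²·8.43²/23 = 0.772445
  stratum Site II: (130/660)²·18.58²/7 = 1.91334
  stratum Site III: (200/660)²·11.58²/43 = 0.286366
V_st = 2.97215
V_srs = s²/n = 240.5/73 = 3.29452
Relative efficiency = V_srs / V_st = 3.29452/2.97215 = 1.1085

RE ≈ 1.108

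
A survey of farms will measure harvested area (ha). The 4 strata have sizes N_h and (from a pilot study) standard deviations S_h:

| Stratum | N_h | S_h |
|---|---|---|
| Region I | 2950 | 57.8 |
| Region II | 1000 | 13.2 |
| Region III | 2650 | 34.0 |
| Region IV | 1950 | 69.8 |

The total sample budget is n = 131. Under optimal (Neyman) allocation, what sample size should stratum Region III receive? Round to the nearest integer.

Neyman allocation: n_h = n · N_h S_h / Σ N_i S_i, with n = 131.
  stratum Region I: N_h·S_h = 2950·57.8 = 170510.00
  stratum Region II: N_h·S_h = 1000·13.2 = 13200.00
  stratum Region III: N_h·S_h = 2650·34.0 = 90100.00
  stratum Region IV: N_h·S_h = 1950·69.8 = 136110.00
Σ N_h S_h = 409920.00
n for stratum Region III = 131·90100.00/409920.00 = 28.794 → 29

29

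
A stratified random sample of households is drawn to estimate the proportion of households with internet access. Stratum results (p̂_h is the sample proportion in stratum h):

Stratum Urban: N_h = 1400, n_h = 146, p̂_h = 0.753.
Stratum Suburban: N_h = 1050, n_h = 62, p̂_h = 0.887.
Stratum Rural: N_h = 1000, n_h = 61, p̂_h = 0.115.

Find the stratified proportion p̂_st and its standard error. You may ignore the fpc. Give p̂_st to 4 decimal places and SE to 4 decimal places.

p̂_st ≈ 0.6089, SE ≈ 0.0225

N = 3450; stratum weights W_h = N_h/N.
p̂_st = Σ W_h p̂_h = (1400·0.753 + 1050·0.887 + 1000·0.115)/3450 = 0.60886
V̂(p̂_st) = Σ W_h² p̂_h(1−p̂_h)/(n_h−1):
  stratum Urban: (1400/3450)²·0.753·0.247/145 = 0.000211223
  stratum Suburban: (1050/3450)²·0.887·0.113/61 = 0.000152199
  stratum Rural: (1000/3450)²·0.115·0.885/60 = 0.000142512
V̂(p̂_st) = 0.000505935; SE = √V̂ = 0.022493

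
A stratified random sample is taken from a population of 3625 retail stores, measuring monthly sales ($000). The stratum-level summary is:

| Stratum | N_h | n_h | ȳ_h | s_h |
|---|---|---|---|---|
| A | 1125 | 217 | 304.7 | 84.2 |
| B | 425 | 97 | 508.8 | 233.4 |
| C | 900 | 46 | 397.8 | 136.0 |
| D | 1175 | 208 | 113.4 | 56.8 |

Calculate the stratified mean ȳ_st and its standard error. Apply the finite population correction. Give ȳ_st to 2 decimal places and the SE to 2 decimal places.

ȳ_st = Σ W_h ȳ_h = (1125·304.7 + 425·508.8 + 900·397.8 + 1175·113.4)/3625 = 289.73586
V̂(ȳ_st) = Σ W_h² (1 − n_h/N_h) s_h²/n_h, with W_h = N_h/N and N = 3625:
  stratum A: (1125/3625)²·(1 − 217/1125)·84.2²/217 = 2.53973
  stratum B: (425/3625)²·(1 − 97/425)·233.4²/97 = 5.95767
  stratum C: (900/3625)²·(1 − 46/900)·136.0²/46 = 23.5182
  stratum D: (1175/3625)²·(1 − 208/1175)·56.8²/208 = 1.34116
V̂(ȳ_st) = 33.3568
SE(ȳ_st) = √33.3568 = 5.77553

ȳ_st ≈ 289.74, SE ≈ 5.78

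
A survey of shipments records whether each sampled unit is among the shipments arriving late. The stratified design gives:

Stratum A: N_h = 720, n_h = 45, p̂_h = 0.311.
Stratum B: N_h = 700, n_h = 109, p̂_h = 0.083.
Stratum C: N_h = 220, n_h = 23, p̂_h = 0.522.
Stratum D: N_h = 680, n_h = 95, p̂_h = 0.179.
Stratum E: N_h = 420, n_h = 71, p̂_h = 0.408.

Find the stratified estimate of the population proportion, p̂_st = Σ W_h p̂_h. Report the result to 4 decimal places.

N = 2740; stratum weights W_h = N_h/N.
p̂_st = Σ W_h p̂_h = (720·0.311 + 700·0.083 + 220·0.522 + 680·0.179 + 420·0.408)/2740 = 0.25180

p̂_st ≈ 0.2518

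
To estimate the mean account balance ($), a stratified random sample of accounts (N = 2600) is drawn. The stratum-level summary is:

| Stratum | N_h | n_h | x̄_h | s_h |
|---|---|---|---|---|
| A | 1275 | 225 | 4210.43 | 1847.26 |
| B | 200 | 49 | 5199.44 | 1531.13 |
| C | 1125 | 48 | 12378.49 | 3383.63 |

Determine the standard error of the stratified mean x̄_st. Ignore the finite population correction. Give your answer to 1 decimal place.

SE(x̄_st) ≈ 220.4

V̂(x̄_st) = Σ W_h² s_h²/n_h, with W_h = N_h/N and N = 2600:
  stratum A: (1275/2600)²·1847.26²/225 = 3647.1
  stratum B: (200/2600)²·1531.13²/49 = 283.101
  stratum C: (1125/2600)²·3383.63²/48 = 44656.3
V̂(x̄_st) = 48586.5
SE(x̄_st) = √48586.5 = 220.423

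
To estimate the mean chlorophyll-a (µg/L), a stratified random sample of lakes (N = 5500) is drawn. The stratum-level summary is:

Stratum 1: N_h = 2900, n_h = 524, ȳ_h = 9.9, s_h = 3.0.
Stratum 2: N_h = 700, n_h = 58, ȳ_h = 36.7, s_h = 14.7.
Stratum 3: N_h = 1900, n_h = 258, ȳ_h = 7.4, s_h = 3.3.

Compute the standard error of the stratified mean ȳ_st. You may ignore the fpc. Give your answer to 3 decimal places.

SE(ȳ_st) ≈ 0.265

V̂(ȳ_st) = Σ W_h² s_h²/n_h, with W_h = N_h/N and N = 5500:
  stratum 1: (2900/5500)²·3.0²/524 = 0.00477509
  stratum 2: (700/5500)²·14.7²/58 = 0.06035
  stratum 3: (1900/5500)²·3.3²/258 = 0.00503721
V̂(ȳ_st) = 0.0701623
SE(ȳ_st) = √0.0701623 = 0.264882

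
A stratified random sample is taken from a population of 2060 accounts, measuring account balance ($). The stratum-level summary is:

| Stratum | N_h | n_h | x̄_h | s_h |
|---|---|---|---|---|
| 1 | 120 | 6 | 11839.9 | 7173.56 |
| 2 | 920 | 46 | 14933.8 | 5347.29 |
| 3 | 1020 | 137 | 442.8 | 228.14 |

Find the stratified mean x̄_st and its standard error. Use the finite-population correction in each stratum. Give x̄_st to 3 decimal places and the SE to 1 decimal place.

x̄_st = Σ W_h x̄_h = (120·11839.9 + 920·14933.8 + 1020·442.8)/2060 = 7578.41748
V̂(x̄_st) = Σ W_h² (1 − n_h/N_h) s_h²/n_h, with W_h = N_h/N and N = 2060:
  stratum 1: (120/2060)²·(1 − 6/120)·7173.56²/6 = 27648.4
  stratum 2: (920/2060)²·(1 − 46/920)·5347.29²/46 = 117781
  stratum 3: (1020/2060)²·(1 − 137/1020)·228.14²/137 = 80.6322
V̂(x̄_st) = 145510
SE(x̄_st) = √145510 = 381.457

x̄_st ≈ 7578.417, SE ≈ 381.5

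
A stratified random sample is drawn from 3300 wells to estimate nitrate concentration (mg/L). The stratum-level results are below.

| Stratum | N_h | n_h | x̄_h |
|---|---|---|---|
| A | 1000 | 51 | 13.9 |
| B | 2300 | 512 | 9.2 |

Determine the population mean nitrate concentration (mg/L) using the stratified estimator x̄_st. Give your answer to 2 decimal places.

x̄_st ≈ 10.62

N = Σ N_h = 3300. Stratum weights W_h = N_h/N.
x̄_st = (1000·13.9 + 2300·9.2) / 3300 = 10.6242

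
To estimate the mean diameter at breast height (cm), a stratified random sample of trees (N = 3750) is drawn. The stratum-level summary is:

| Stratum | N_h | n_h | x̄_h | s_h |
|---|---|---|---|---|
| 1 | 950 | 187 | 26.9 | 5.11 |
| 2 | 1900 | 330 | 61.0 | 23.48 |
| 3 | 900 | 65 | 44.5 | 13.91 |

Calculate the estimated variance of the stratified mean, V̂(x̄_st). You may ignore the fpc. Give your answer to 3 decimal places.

V̂(x̄_st) ≈ 0.609

V̂(x̄_st) = Σ W_h² s_h²/n_h, with W_h = N_h/N and N = 3750:
  stratum 1: (950/3750)²·5.11²/187 = 0.00896159
  stratum 2: (1900/3750)²·23.48²/330 = 0.428871
  stratum 3: (900/3750)²·13.91²/65 = 0.17146
V̂(x̄_st) = 0.609293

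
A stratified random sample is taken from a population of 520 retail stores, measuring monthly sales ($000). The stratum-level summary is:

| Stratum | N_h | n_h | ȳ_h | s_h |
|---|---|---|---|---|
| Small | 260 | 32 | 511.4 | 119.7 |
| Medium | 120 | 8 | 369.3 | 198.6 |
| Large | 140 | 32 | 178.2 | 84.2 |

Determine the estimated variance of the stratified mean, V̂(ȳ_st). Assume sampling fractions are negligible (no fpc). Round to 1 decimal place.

V̂(ȳ_st) = Σ W_h² s_h²/n_h, with W_h = N_h/N and N = 520:
  stratum Small: (260/520)²·119.7²/32 = 111.938
  stratum Medium: (120/520)²·198.6²/8 = 262.557
  stratum Large: (140/520)²·84.2²/32 = 16.0592
V̂(ȳ_st) = 390.555

V̂(ȳ_st) ≈ 390.6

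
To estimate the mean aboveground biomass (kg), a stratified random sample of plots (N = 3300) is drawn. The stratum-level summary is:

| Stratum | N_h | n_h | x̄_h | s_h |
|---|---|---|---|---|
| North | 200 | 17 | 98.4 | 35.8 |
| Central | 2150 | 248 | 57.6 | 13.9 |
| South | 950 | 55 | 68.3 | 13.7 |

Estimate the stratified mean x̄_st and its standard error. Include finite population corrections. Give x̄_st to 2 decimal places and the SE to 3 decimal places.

x̄_st ≈ 63.15, SE ≈ 0.901

x̄_st = Σ W_h x̄_h = (200·98.4 + 2150·57.6 + 950·68.3)/3300 = 63.15303
V̂(x̄_st) = Σ W_h² (1 − n_h/N_h) s_h²/n_h, with W_h = N_h/N and N = 3300:
  stratum North: (200/3300)²·(1 − 17/200)·35.8²/17 = 0.253379
  stratum Central: (2150/3300)²·(1 − 248/2150)·13.9²/248 = 0.292549
  stratum South: (950/3300)²·(1 − 55/950)·13.7²/55 = 0.266439
V̂(x̄_st) = 0.812367
SE(x̄_st) = √0.812367 = 0.901314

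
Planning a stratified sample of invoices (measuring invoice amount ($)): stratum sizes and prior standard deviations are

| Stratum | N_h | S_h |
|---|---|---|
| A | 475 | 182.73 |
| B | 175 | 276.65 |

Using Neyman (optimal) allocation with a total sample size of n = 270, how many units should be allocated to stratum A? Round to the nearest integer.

Neyman allocation: n_h = n · N_h S_h / Σ N_i S_i, with n = 270.
  stratum A: N_h·S_h = 475·182.73 = 86796.75
  stratum B: N_h·S_h = 175·276.65 = 48413.75
Σ N_h S_h = 135210.50
n for stratum A = 270·86796.75/135210.50 = 173.323 → 173

173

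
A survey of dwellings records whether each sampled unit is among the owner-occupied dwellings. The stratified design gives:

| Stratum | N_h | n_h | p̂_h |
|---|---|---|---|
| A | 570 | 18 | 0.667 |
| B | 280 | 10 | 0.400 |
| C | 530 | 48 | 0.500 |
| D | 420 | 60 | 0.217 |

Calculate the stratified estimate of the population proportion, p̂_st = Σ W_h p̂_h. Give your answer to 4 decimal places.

p̂_st ≈ 0.4713

N = 1800; stratum weights W_h = N_h/N.
p̂_st = Σ W_h p̂_h = (570·0.667 + 280·0.400 + 530·0.500 + 420·0.217)/1800 = 0.47129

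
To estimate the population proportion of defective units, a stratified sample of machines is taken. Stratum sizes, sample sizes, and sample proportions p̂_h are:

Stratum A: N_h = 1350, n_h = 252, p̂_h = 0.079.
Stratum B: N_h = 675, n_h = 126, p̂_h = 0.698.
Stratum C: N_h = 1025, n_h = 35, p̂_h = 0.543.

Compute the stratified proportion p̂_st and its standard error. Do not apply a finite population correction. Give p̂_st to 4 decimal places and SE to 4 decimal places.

p̂_st ≈ 0.3719, SE ≈ 0.0310

N = 3050; stratum weights W_h = N_h/N.
p̂_st = Σ W_h p̂_h = (1350·0.079 + 675·0.698 + 1025·0.543)/3050 = 0.37193
V̂(p̂_st) = Σ W_h² p̂_h(1−p̂_h)/(n_h−1):
  stratum A: (1350/3050)²·0.079·0.921/251 = 5.67912e-05
  stratum B: (675/3050)²·0.698·0.302/125 = 8.25962e-05
  stratum C: (1025/3050)²·0.543·0.457/34 = 0.0008243
V̂(p̂_st) = 0.000963687; SE = √V̂ = 0.0310433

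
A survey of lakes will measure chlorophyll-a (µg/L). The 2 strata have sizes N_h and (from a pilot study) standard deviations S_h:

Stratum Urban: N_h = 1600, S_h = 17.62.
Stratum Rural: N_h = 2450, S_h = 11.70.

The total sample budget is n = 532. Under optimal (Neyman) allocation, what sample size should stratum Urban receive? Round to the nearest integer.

264

Neyman allocation: n_h = n · N_h S_h / Σ N_i S_i, with n = 532.
  stratum Urban: N_h·S_h = 1600·17.62 = 28192.00
  stratum Rural: N_h·S_h = 2450·11.70 = 28665.00
Σ N_h S_h = 56857.00
n for stratum Urban = 532·28192.00/56857.00 = 263.787 → 264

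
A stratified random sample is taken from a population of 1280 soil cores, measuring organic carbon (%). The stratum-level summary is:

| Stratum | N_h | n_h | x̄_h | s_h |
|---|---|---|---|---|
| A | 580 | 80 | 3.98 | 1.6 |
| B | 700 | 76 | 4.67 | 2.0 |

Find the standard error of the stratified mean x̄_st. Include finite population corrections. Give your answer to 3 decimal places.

V̂(x̄_st) = Σ W_h² (1 − n_h/N_h) s_h²/n_h, with W_h = N_h/N and N = 1280:
  stratum A: (580/1280)²·(1 − 80/580)·1.6²/80 = 0.00566406
  stratum B: (700/1280)²·(1 − 76/700)·2.0²/76 = 0.0140317
V̂(x̄_st) = 0.0196957
SE(x̄_st) = √0.0196957 = 0.140341

SE(x̄_st) ≈ 0.140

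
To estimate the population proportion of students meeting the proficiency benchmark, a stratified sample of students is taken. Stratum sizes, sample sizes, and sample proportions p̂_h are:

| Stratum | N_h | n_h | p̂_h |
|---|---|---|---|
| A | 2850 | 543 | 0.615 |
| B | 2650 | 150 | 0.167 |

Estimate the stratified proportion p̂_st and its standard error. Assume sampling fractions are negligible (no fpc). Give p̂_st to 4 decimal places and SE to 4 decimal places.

N = 5500; stratum weights W_h = N_h/N.
p̂_st = Σ W_h p̂_h = (2850·0.615 + 2650·0.167)/5500 = 0.39915
V̂(p̂_st) = Σ W_h² p̂_h(1−p̂_h)/(n_h−1):
  stratum A: (2850/5500)²·0.615·0.385/542 = 0.000117301
  stratum B: (2650/5500)²·0.167·0.833/149 = 0.000216741
V̂(p̂_st) = 0.000334042; SE = √V̂ = 0.0182768

p̂_st ≈ 0.3991, SE ≈ 0.0183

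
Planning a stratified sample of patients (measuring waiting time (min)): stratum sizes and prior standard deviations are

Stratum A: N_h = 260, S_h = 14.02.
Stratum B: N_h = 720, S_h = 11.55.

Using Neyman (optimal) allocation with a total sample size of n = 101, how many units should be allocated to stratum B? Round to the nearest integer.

Neyman allocation: n_h = n · N_h S_h / Σ N_i S_i, with n = 101.
  stratum A: N_h·S_h = 260·14.02 = 3645.20
  stratum B: N_h·S_h = 720·11.55 = 8316.00
Σ N_h S_h = 11961.20
n for stratum B = 101·8316.00/11961.20 = 70.220 → 70

70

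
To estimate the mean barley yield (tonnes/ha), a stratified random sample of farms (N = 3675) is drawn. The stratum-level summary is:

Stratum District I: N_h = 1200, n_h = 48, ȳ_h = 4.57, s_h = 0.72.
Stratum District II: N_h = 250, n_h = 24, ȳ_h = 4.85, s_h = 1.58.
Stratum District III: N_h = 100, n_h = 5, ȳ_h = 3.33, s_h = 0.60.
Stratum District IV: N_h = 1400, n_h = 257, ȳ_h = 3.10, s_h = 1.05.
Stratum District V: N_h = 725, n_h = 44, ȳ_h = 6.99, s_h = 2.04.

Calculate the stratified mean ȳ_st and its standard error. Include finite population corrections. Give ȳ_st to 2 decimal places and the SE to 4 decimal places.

ȳ_st ≈ 4.47, SE ≈ 0.0745

ȳ_st = Σ W_h ȳ_h = (1200·4.57 + 250·4.85 + 100·3.33 + 1400·3.10 + 725·6.99)/3675 = 4.47272
V̂(ȳ_st) = Σ W_h² (1 − n_h/N_h) s_h²/n_h, with W_h = N_h/N and N = 3675:
  stratum District I: (1200/3675)²·(1 − 48/1200)·0.72²/48 = 0.00110546
  stratum District II: (250/3675)²·(1 − 24/250)·1.58²/24 = 0.000435148
  stratum District III: (100/3675)²·(1 − 5/100)·0.60²/5 = 5.06456e-05
  stratum District IV: (1400/3675)²·(1 − 257/1400)·1.05²/257 = 0.000508282
  stratum District V: (725/3675)²·(1 − 44/725)·2.04²/44 = 0.00345763
V̂(ȳ_st) = 0.00555716
SE(ȳ_st) = √0.00555716 = 0.0745464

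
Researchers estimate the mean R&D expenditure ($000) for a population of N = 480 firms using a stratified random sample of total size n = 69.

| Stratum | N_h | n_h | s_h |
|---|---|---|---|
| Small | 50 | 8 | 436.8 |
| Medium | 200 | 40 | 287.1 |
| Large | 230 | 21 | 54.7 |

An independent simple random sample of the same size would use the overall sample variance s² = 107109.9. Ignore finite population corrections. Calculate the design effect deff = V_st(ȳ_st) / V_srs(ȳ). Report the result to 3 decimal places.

V̂(ȳ_st) = Σ W_h² s_h²/n_h, with W_h = N_h/N and N = 480:
  stratum Small: (50/480)²·436.8²/8 = 258.781
  stratum Medium: (200/480)²·287.1²/40 = 357.754
  stratum Large: (230/480)²·54.7²/21 = 32.7136
V_st = 649.248
V_srs = s²/n = 107109.9/69 = 1552.32
deff = V_st / V_srs = 649.248/1552.32 = 0.4182

deff ≈ 0.418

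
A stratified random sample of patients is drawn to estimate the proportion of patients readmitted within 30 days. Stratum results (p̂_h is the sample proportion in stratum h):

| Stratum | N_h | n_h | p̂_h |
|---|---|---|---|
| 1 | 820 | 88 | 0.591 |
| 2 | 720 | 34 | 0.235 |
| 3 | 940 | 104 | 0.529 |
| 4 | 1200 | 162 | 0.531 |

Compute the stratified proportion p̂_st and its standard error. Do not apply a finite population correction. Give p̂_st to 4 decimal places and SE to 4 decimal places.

p̂_st ≈ 0.4859, SE ≈ 0.0259

N = 3680; stratum weights W_h = N_h/N.
p̂_st = Σ W_h p̂_h = (820·0.591 + 720·0.235 + 940·0.529 + 1200·0.531)/3680 = 0.48595
V̂(p̂_st) = Σ W_h² p̂_h(1−p̂_h)/(n_h−1):
  stratum 1: (820/3680)²·0.591·0.409/87 = 0.000137951
  stratum 2: (720/3680)²·0.235·0.765/33 = 0.000208538
  stratum 3: (940/3680)²·0.529·0.471/103 = 0.000157834
  stratum 4: (1200/3680)²·0.531·0.469/161 = 0.000164478
V̂(p̂_st) = 0.0006688; SE = √V̂ = 0.0258612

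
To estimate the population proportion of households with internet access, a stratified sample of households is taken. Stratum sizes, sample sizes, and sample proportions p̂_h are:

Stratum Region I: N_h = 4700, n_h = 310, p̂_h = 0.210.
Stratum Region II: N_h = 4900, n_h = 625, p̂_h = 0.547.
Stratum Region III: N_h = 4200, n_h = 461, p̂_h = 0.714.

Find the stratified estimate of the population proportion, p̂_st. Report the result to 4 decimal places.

p̂_st ≈ 0.4831

N = 13800; stratum weights W_h = N_h/N.
p̂_st = Σ W_h p̂_h = (4700·0.210 + 4900·0.547 + 4200·0.714)/13800 = 0.48305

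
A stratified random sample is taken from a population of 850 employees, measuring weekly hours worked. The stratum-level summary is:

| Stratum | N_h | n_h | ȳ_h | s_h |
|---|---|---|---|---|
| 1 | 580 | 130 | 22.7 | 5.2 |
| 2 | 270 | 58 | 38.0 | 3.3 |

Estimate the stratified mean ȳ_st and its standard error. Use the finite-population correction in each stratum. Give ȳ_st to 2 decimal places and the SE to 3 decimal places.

ȳ_st ≈ 27.56, SE ≈ 0.300

ȳ_st = Σ W_h ȳ_h = (580·22.7 + 270·38.0)/850 = 27.56000
V̂(ȳ_st) = Σ W_h² (1 − n_h/N_h) s_h²/n_h, with W_h = N_h/N and N = 850:
  stratum 1: (580/850)²·(1 − 130/580)·5.2²/130 = 0.0751391
  stratum 2: (270/850)²·(1 − 58/270)·3.3²/58 = 0.0148752
V̂(ȳ_st) = 0.0900143
SE(ȳ_st) = √0.0900143 = 0.300024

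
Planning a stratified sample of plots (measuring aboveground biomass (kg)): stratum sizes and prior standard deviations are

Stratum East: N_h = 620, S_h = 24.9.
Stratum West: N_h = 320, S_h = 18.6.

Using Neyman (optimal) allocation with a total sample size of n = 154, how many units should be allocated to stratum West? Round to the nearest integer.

43

Neyman allocation: n_h = n · N_h S_h / Σ N_i S_i, with n = 154.
  stratum East: N_h·S_h = 620·24.9 = 15438.00
  stratum West: N_h·S_h = 320·18.6 = 5952.00
Σ N_h S_h = 21390.00
n for stratum West = 154·5952.00/21390.00 = 42.852 → 43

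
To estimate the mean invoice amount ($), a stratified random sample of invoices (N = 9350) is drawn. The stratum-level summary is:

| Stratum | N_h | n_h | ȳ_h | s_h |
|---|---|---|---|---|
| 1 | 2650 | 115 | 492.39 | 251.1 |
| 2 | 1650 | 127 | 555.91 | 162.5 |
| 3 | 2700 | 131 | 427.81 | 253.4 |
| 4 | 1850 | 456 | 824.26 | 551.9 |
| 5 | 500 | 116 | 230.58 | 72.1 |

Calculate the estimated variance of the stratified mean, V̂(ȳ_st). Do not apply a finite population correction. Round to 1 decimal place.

V̂(ȳ_st) = Σ W_h² s_h²/n_h, with W_h = N_h/N and N = 9350:
  stratum 1: (2650/9350)²·251.1²/115 = 44.0417
  stratum 2: (1650/9350)²·162.5²/127 = 6.47512
  stratum 3: (2700/9350)²·253.4²/131 = 40.8739
  stratum 4: (1850/9350)²·551.9²/456 = 26.1503
  stratum 5: (500/9350)²·72.1²/116 = 0.128153
V̂(ȳ_st) = 117.669

V̂(ȳ_st) ≈ 117.7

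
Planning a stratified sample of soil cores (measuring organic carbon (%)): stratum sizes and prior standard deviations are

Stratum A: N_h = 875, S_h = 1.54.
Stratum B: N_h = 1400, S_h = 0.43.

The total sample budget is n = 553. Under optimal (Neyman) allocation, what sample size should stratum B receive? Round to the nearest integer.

Neyman allocation: n_h = n · N_h S_h / Σ N_i S_i, with n = 553.
  stratum A: N_h·S_h = 875·1.54 = 1347.50
  stratum B: N_h·S_h = 1400·0.43 = 602.00
Σ N_h S_h = 1949.50
n for stratum B = 553·602.00/1949.50 = 170.765 → 171

171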